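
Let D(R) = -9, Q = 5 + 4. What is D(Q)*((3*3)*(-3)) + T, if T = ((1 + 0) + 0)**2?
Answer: 244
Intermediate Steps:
Q = 9
T = 1 (T = (1 + 0)**2 = 1**2 = 1)
D(Q)*((3*3)*(-3)) + T = -9*3*3*(-3) + 1 = -81*(-3) + 1 = -9*(-27) + 1 = 243 + 1 = 244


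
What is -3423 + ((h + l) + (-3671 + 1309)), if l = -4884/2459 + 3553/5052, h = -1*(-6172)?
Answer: 4791712775/12422868 ≈ 385.72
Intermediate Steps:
h = 6172
l = -15937141/12422868 (l = -4884*1/2459 + 3553*(1/5052) = -4884/2459 + 3553/5052 = -15937141/12422868 ≈ -1.2829)
-3423 + ((h + l) + (-3671 + 1309)) = -3423 + ((6172 - 15937141/12422868) + (-3671 + 1309)) = -3423 + (76658004155/12422868 - 2362) = -3423 + 47315189939/12422868 = 4791712775/12422868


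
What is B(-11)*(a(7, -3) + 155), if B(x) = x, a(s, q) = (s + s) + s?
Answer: -1936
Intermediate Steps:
a(s, q) = 3*s (a(s, q) = 2*s + s = 3*s)
B(-11)*(a(7, -3) + 155) = -11*(3*7 + 155) = -11*(21 + 155) = -11*176 = -1936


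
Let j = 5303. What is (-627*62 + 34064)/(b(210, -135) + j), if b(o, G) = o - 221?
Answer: -2405/2646 ≈ -0.90892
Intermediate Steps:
b(o, G) = -221 + o
(-627*62 + 34064)/(b(210, -135) + j) = (-627*62 + 34064)/((-221 + 210) + 5303) = (-38874 + 34064)/(-11 + 5303) = -4810/5292 = -4810*1/5292 = -2405/2646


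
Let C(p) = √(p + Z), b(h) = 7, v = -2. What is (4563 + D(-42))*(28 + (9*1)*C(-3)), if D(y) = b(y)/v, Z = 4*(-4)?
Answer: 127666 + 82071*I*√19/2 ≈ 1.2767e+5 + 1.7887e+5*I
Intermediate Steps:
Z = -16
D(y) = -7/2 (D(y) = 7/(-2) = 7*(-½) = -7/2)
C(p) = √(-16 + p) (C(p) = √(p - 16) = √(-16 + p))
(4563 + D(-42))*(28 + (9*1)*C(-3)) = (4563 - 7/2)*(28 + (9*1)*√(-16 - 3)) = 9119*(28 + 9*√(-19))/2 = 9119*(28 + 9*(I*√19))/2 = 9119*(28 + 9*I*√19)/2 = 127666 + 82071*I*√19/2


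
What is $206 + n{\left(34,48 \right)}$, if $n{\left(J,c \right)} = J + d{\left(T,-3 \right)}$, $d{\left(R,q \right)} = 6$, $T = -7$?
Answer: $246$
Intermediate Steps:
$n{\left(J,c \right)} = 6 + J$ ($n{\left(J,c \right)} = J + 6 = 6 + J$)
$206 + n{\left(34,48 \right)} = 206 + \left(6 + 34\right) = 206 + 40 = 246$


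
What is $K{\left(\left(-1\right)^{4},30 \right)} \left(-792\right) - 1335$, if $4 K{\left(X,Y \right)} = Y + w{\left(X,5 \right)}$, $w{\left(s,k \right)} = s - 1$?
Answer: $-7275$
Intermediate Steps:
$w{\left(s,k \right)} = -1 + s$
$K{\left(X,Y \right)} = - \frac{1}{4} + \frac{X}{4} + \frac{Y}{4}$ ($K{\left(X,Y \right)} = \frac{Y + \left(-1 + X\right)}{4} = \frac{-1 + X + Y}{4} = - \frac{1}{4} + \frac{X}{4} + \frac{Y}{4}$)
$K{\left(\left(-1\right)^{4},30 \right)} \left(-792\right) - 1335 = \left(- \frac{1}{4} + \frac{\left(-1\right)^{4}}{4} + \frac{1}{4} \cdot 30\right) \left(-792\right) - 1335 = \left(- \frac{1}{4} + \frac{1}{4} \cdot 1 + \frac{15}{2}\right) \left(-792\right) - 1335 = \left(- \frac{1}{4} + \frac{1}{4} + \frac{15}{2}\right) \left(-792\right) - 1335 = \frac{15}{2} \left(-792\right) - 1335 = -5940 - 1335 = -7275$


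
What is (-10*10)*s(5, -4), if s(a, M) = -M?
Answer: -400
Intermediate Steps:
(-10*10)*s(5, -4) = (-10*10)*(-1*(-4)) = -100*4 = -400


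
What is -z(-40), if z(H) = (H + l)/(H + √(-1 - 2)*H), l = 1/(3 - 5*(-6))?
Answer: -1319/5280 + 1319*I*√3/5280 ≈ -0.24981 + 0.43268*I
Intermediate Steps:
l = 1/33 (l = 1/(3 + 30) = 1/33 ≈ 0.030303)
z(H) = (1/33 + H)/(H + I*H*√3) (z(H) = (H + 1/33)/(H + √(-1 - 2)*H) = (1/33 + H)/(H + √(-3)*H) = (1/33 + H)/(H + (I*√3)*H) = (1/33 + H)/(H + I*H*√3))
-z(-40) = -(1/33 - 40)/((-40)*(1 + I*√3)) = -(-1)*(-1319)/(40*(1 + I*√3)*33) = -1319/(1320*(1 + I*√3))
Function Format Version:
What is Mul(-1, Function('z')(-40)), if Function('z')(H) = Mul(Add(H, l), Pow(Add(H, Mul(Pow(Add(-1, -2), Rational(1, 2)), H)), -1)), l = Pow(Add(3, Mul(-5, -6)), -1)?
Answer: Add(Rational(-1319, 5280), Mul(Rational(1319, 5280), I, Pow(3, Rational(1, 2)))) ≈ Add(-0.24981, Mul(0.43268, I))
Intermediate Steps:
l = Rational(1, 33) (l = Pow(Add(3, 30), -1) = Pow(33, -1) = Rational(1, 33) ≈ 0.030303)
Function('z')(H) = Mul(Pow(Add(H, Mul(I, H, Pow(3, Rational(1, 2)))), -1), Add(Rational(1, 33), H)) (Function('z')(H) = Mul(Add(H, Rational(1, 33)), Pow(Add(H, Mul(Pow(Add(-1, -2), Rational(1, 2)), H)), -1)) = Mul(Add(Rational(1, 33), H), Pow(Add(H, Mul(Pow(-3, Rational(1, 2)), H)), -1)) = Mul(Add(Rational(1, 33), H), Pow(Add(H, Mul(Mul(I, Pow(3, Rational(1, 2))), H)), -1)) = Mul(Add(Rational(1, 33), H), Pow(Add(H, Mul(I, H, Pow(3, Rational(1, 2)))), -1)) = Mul(Pow(Add(H, Mul(I, H, Pow(3, Rational(1, 2)))), -1), Add(Rational(1, 33), H)))
Mul(-1, Function('z')(-40)) = Mul(-1, Mul(Pow(-40, -1), Pow(Add(1, Mul(I, Pow(3, Rational(1, 2)))), -1), Add(Rational(1, 33), -40))) = Mul(-1, Mul(Rational(-1, 40), Pow(Add(1, Mul(I, Pow(3, Rational(1, 2)))), -1), Rational(-1319, 33))) = Mul(-1, Mul(Rational(1319, 1320), Pow(Add(1, Mul(I, Pow(3, Rational(1, 2)))), -1))) = Mul(Rational(-1319, 1320), Pow(Add(1, Mul(I, Pow(3, Rational(1, 2)))), -1))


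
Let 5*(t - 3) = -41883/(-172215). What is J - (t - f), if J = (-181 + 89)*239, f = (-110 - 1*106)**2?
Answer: 7079457664/287025 ≈ 24665.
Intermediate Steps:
f = 46656 (f = (-110 - 106)**2 = (-216)**2 = 46656)
t = 875036/287025 (t = 3 + (-41883/(-172215))/5 = 3 + (-41883*(-1/172215))/5 = 3 + (1/5)*(13961/57405) = 3 + 13961/287025 = 875036/287025 ≈ 3.0486)
J = -21988 (J = -92*239 = -21988)
J - (t - f) = -21988 - (875036/287025 - 1*46656) = -21988 - (875036/287025 - 46656) = -21988 - 1*(-13390563364/287025) = -21988 + 13390563364/287025 = 7079457664/287025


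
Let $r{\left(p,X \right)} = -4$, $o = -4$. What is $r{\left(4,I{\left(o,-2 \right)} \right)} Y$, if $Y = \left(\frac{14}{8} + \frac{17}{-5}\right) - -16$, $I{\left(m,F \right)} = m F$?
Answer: $- \frac{287}{5} \approx -57.4$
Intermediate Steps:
$I{\left(m,F \right)} = F m$
$Y = \frac{287}{20}$ ($Y = \left(14 \cdot \frac{1}{8} + 17 \left(- \frac{1}{5}\right)\right) + 16 = \left(\frac{7}{4} - \frac{17}{5}\right) + 16 = - \frac{33}{20} + 16 = \frac{287}{20} \approx 14.35$)
$r{\left(4,I{\left(o,-2 \right)} \right)} Y = \left(-4\right) \frac{287}{20} = - \frac{287}{5}$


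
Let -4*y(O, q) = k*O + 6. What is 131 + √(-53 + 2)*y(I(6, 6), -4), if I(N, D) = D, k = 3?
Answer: 131 - 6*I*√51 ≈ 131.0 - 42.849*I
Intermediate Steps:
y(O, q) = -3/2 - 3*O/4 (y(O, q) = -(3*O + 6)/4 = -(6 + 3*O)/4 = -3/2 - 3*O/4)
131 + √(-53 + 2)*y(I(6, 6), -4) = 131 + √(-53 + 2)*(-3/2 - ¾*6) = 131 + √(-51)*(-3/2 - 9/2) = 131 + (I*√51)*(-6) = 131 - 6*I*√51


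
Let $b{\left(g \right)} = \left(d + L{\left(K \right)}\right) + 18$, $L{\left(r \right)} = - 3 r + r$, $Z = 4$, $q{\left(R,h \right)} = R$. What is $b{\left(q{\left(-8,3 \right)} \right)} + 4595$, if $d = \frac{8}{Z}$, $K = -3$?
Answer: $4621$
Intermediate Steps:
$L{\left(r \right)} = - 2 r$
$d = 2$ ($d = \frac{8}{4} = 8 \cdot \frac{1}{4} = 2$)
$b{\left(g \right)} = 26$ ($b{\left(g \right)} = \left(2 - -6\right) + 18 = \left(2 + 6\right) + 18 = 8 + 18 = 26$)
$b{\left(q{\left(-8,3 \right)} \right)} + 4595 = 26 + 4595 = 4621$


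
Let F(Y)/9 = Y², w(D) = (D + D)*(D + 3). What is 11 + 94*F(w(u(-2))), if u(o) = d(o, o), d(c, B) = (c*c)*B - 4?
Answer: 39470987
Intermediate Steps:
d(c, B) = -4 + B*c² (d(c, B) = c²*B - 4 = B*c² - 4 = -4 + B*c²)
u(o) = -4 + o³ (u(o) = -4 + o*o² = -4 + o³)
w(D) = 2*D*(3 + D) (w(D) = (2*D)*(3 + D) = 2*D*(3 + D))
F(Y) = 9*Y²
11 + 94*F(w(u(-2))) = 11 + 94*(9*(2*(-4 + (-2)³)*(3 + (-4 + (-2)³)))²) = 11 + 94*(9*(2*(-4 - 8)*(3 + (-4 - 8)))²) = 11 + 94*(9*(2*(-12)*(3 - 12))²) = 11 + 94*(9*(2*(-12)*(-9))²) = 11 + 94*(9*216²) = 11 + 94*(9*46656) = 11 + 94*419904 = 11 + 39470976 = 39470987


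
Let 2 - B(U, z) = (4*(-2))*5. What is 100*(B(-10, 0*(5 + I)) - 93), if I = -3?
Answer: -5100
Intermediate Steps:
B(U, z) = 42 (B(U, z) = 2 - 4*(-2)*5 = 2 - (-8)*5 = 2 - 1*(-40) = 2 + 40 = 42)
100*(B(-10, 0*(5 + I)) - 93) = 100*(42 - 93) = 100*(-51) = -5100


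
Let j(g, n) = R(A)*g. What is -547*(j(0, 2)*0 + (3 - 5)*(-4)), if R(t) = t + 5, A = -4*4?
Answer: -4376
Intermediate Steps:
A = -16
R(t) = 5 + t
j(g, n) = -11*g (j(g, n) = (5 - 16)*g = -11*g)
-547*(j(0, 2)*0 + (3 - 5)*(-4)) = -547*(-11*0*0 + (3 - 5)*(-4)) = -547*(0*0 - 2*(-4)) = -547*(0 + 8) = -547*8 = -4376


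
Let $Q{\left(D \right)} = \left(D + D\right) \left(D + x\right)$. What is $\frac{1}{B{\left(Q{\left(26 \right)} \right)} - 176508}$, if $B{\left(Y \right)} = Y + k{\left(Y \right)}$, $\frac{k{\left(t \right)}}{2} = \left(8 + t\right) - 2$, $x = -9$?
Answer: $- \frac{1}{173844} \approx -5.7523 \cdot 10^{-6}$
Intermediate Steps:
$k{\left(t \right)} = 12 + 2 t$ ($k{\left(t \right)} = 2 \left(\left(8 + t\right) - 2\right) = 2 \left(6 + t\right) = 12 + 2 t$)
$Q{\left(D \right)} = 2 D \left(-9 + D\right)$ ($Q{\left(D \right)} = \left(D + D\right) \left(D - 9\right) = 2 D \left(-9 + D\right)$)
$B{\left(Y \right)} = 12 + 3 Y$ ($B{\left(Y \right)} = Y + \left(12 + 2 Y\right) = 12 + 3 Y$)
$\frac{1}{B{\left(Q{\left(26 \right)} \right)} - 176508} = \frac{1}{\left(12 + 3 \cdot 2 \cdot 26 \left(-9 + 26\right)\right) - 176508} = \frac{1}{\left(12 + 3 \cdot 2 \cdot 26 \cdot 17\right) - 176508} = \frac{1}{\left(12 + 3 \cdot 884\right) - 176508} = \frac{1}{\left(12 + 2652\right) - 176508} = \frac{1}{2664 - 176508} = \frac{1}{-173844} = - \frac{1}{173844}$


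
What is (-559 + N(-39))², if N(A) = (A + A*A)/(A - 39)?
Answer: 334084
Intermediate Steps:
N(A) = (A + A²)/(-39 + A)
(-559 + N(-39))² = (-559 - 39*(1 - 39)/(-39 - 39))² = (-559 - 39*(-38)/(-78))² = (-559 - 39*(-1/78)*(-38))² = (-559 - 19)² = (-578)² = 334084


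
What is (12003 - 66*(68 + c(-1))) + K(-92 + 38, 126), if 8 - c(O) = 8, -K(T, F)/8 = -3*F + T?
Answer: 10971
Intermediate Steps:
K(T, F) = -8*T + 24*F (K(T, F) = -8*(-3*F + T) = -8*(T - 3*F) = -8*T + 24*F)
c(O) = 0 (c(O) = 8 - 1*8 = 8 - 8 = 0)
(12003 - 66*(68 + c(-1))) + K(-92 + 38, 126) = (12003 - 66*(68 + 0)) + (-8*(-92 + 38) + 24*126) = (12003 - 66*68) + (-8*(-54) + 3024) = (12003 - 4488) + (432 + 3024) = 7515 + 3456 = 10971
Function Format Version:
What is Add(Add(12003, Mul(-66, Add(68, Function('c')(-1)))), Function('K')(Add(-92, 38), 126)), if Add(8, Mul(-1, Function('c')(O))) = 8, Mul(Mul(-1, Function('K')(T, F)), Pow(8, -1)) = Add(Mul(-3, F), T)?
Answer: 10971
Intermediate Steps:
Function('K')(T, F) = Add(Mul(-8, T), Mul(24, F)) (Function('K')(T, F) = Mul(-8, Add(Mul(-3, F), T)) = Mul(-8, Add(T, Mul(-3, F))) = Add(Mul(-8, T), Mul(24, F)))
Function('c')(O) = 0 (Function('c')(O) = Add(8, Mul(-1, 8)) = Add(8, -8) = 0)
Add(Add(12003, Mul(-66, Add(68, Function('c')(-1)))), Function('K')(Add(-92, 38), 126)) = Add(Add(12003, Mul(-66, Add(68, 0))), Add(Mul(-8, Add(-92, 38)), Mul(24, 126))) = Add(Add(12003, Mul(-66, 68)), Add(Mul(-8, -54), 3024)) = Add(Add(12003, -4488), Add(432, 3024)) = Add(7515, 3456) = 10971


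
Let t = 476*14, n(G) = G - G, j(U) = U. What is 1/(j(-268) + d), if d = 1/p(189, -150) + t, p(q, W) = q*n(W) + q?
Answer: 189/1208845 ≈ 0.00015635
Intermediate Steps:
n(G) = 0
p(q, W) = q (p(q, W) = q*0 + q = 0 + q = q)
t = 6664
d = 1259497/189 (d = 1/189 + 6664 = 1259497/189 ≈ 6664.0)
1/(j(-268) + d) = 1/(-268 + 1259497/189) = 1/(1208845/189) = 189/1208845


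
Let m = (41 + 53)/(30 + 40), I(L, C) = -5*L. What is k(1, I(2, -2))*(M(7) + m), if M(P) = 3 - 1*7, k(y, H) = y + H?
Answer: 837/35 ≈ 23.914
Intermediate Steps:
k(y, H) = H + y
M(P) = -4 (M(P) = 3 - 7 = -4)
m = 47/35 (m = 94/70 = 94*(1/70) = 47/35 ≈ 1.3429)
k(1, I(2, -2))*(M(7) + m) = (-5*2 + 1)*(-4 + 47/35) = (-10 + 1)*(-93/35) = -9*(-93/35) = 837/35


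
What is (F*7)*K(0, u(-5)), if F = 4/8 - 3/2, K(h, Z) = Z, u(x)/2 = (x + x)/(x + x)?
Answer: -14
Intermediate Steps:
u(x) = 2 (u(x) = 2*((x + x)/(x + x)) = 2*((2*x)/((2*x))) = 2*((2*x)*(1/(2*x))) = 2*1 = 2)
F = -1 (F = 4*(⅛) - 3*½ = ½ - 3/2 = -1)
(F*7)*K(0, u(-5)) = -1*7*2 = -7*2 = -14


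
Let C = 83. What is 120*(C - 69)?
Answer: 1680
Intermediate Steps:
120*(C - 69) = 120*(83 - 69) = 120*14 = 1680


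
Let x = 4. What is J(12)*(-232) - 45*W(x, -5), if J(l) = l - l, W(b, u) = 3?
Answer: -135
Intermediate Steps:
J(l) = 0
J(12)*(-232) - 45*W(x, -5) = 0*(-232) - 45*3 = 0 - 135 = -135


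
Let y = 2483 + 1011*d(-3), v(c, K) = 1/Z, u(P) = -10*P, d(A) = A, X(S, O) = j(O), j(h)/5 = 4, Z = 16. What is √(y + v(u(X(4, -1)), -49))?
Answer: I*√8799/4 ≈ 23.451*I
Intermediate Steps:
j(h) = 20 (j(h) = 5*4 = 20)
X(S, O) = 20
v(c, K) = 1/16
y = -550 (y = 2483 + 1011*(-3) = 2483 - 3033 = -550)
√(y + v(u(X(4, -1)), -49)) = √(-550 + 1/16) = √(-8799/16) = I*√8799/4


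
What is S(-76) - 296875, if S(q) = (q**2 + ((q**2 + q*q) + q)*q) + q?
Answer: -1163351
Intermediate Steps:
S(q) = q + q**2 + q*(q + 2*q**2) (S(q) = (q**2 + ((q**2 + q**2) + q)*q) + q = (q**2 + (2*q**2 + q)*q) + q = (q**2 + (q + 2*q**2)*q) + q = (q**2 + q*(q + 2*q**2)) + q = q + q**2 + q*(q + 2*q**2))
S(-76) - 296875 = -76*(1 + 2*(-76) + 2*(-76)**2) - 296875 = -76*(1 - 152 + 2*5776) - 296875 = -76*(1 - 152 + 11552) - 296875 = -76*11401 - 296875 = -866476 - 296875 = -1163351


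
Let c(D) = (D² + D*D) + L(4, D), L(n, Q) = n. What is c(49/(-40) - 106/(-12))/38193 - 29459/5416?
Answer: -1012031004487/186167959200 ≈ -5.4361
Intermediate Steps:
c(D) = 4 + 2*D² (c(D) = (D² + D*D) + 4 = (D² + D²) + 4 = 2*D² + 4 = 4 + 2*D²)
c(49/(-40) - 106/(-12))/38193 - 29459/5416 = (4 + 2*(49/(-40) - 106/(-12))²)/38193 - 29459/5416 = (4 + 2*(49*(-1/40) - 106*(-1/12))²)*(1/38193) - 29459*1/5416 = (4 + 2*(-49/40 + 53/6)²)*(1/38193) - 29459/5416 = (4 + 2*(913/120)²)*(1/38193) - 29459/5416 = (4 + 2*(833569/14400))*(1/38193) - 29459/5416 = (4 + 833569/7200)*(1/38193) - 29459/5416 = (862369/7200)*(1/38193) - 29459/5416 = 862369/274989600 - 29459/5416 = -1012031004487/186167959200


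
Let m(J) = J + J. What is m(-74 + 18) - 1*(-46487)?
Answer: 46375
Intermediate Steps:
m(J) = 2*J
m(-74 + 18) - 1*(-46487) = 2*(-74 + 18) - 1*(-46487) = 2*(-56) + 46487 = -112 + 46487 = 46375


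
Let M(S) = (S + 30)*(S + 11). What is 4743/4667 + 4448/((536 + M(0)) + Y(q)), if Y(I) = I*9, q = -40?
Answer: 11579387/1180751 ≈ 9.8068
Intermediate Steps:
Y(I) = 9*I
M(S) = (11 + S)*(30 + S) (M(S) = (30 + S)*(11 + S) = (11 + S)*(30 + S))
4743/4667 + 4448/((536 + M(0)) + Y(q)) = 4743/4667 + 4448/((536 + (330 + 0**2 + 41*0)) + 9*(-40)) = 4743*(1/4667) + 4448/((536 + (330 + 0 + 0)) - 360) = 4743/4667 + 4448/((536 + 330) - 360) = 4743/4667 + 4448/(866 - 360) = 4743/4667 + 4448/506 = 4743/4667 + 4448*(1/506) = 4743/4667 + 2224/253 = 11579387/1180751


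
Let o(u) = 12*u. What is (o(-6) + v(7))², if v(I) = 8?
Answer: 4096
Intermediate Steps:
(o(-6) + v(7))² = (12*(-6) + 8)² = (-72 + 8)² = (-64)² = 4096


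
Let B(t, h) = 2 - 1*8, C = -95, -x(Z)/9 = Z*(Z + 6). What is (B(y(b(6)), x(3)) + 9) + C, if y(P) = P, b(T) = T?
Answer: -92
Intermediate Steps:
x(Z) = -9*Z*(6 + Z) (x(Z) = -9*Z*(Z + 6) = -9*Z*(6 + Z))
B(t, h) = -6 (B(t, h) = 2 - 8 = -6)
(B(y(b(6)), x(3)) + 9) + C = (-6 + 9) - 95 = 3 - 95 = -92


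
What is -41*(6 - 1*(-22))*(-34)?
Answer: 39032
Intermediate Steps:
-41*(6 - 1*(-22))*(-34) = -41*(6 + 22)*(-34) = -41*28*(-34) = -1148*(-34) = 39032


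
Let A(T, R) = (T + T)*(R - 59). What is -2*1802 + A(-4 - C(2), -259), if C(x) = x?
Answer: 212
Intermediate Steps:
A(T, R) = 2*T*(-59 + R) (A(T, R) = (2*T)*(-59 + R) = 2*T*(-59 + R))
-2*1802 + A(-4 - C(2), -259) = -2*1802 + 2*(-4 - 1*2)*(-59 - 259) = -3604 + 2*(-4 - 2)*(-318) = -3604 + 2*(-6)*(-318) = -3604 + 3816 = 212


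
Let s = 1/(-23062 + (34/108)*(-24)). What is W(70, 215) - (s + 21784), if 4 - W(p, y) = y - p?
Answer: -4552200041/207626 ≈ -21925.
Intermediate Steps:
W(p, y) = 4 + p - y (W(p, y) = 4 - (y - p) = 4 + (p - y) = 4 + p - y)
s = -9/207626 (s = 1/(-23062 + (34*(1/108))*(-24)) = 1/(-23062 + (17/54)*(-24)) = 1/(-23062 - 68/9) = 1/(-207626/9) = -9/207626 ≈ -4.3347e-5)
W(70, 215) - (s + 21784) = (4 + 70 - 1*215) - (-9/207626 + 21784) = (4 + 70 - 215) - 1*4522924775/207626 = -141 - 4522924775/207626 = -4552200041/207626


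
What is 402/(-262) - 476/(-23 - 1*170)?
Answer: 23563/25283 ≈ 0.93197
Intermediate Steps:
402/(-262) - 476/(-23 - 1*170) = 402*(-1/262) - 476/(-23 - 170) = -201/131 - 476/(-193) = -201/131 - 476*(-1/193) = -201/131 + 476/193 = 23563/25283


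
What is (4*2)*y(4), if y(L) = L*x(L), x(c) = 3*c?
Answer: 384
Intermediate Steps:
y(L) = 3*L**2 (y(L) = L*(3*L) = 3*L**2)
(4*2)*y(4) = (4*2)*(3*4**2) = 8*(3*16) = 8*48 = 384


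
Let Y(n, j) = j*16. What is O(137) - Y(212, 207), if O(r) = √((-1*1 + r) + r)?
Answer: -3312 + √273 ≈ -3295.5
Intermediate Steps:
Y(n, j) = 16*j
O(r) = √(-1 + 2*r) (O(r) = √((-1 + r) + r) = √(-1 + 2*r))
O(137) - Y(212, 207) = √(-1 + 2*137) - 16*207 = √(-1 + 274) - 1*3312 = √273 - 3312 = -3312 + √273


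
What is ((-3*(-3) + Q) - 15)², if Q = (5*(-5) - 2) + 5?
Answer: 784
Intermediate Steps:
Q = -22 (Q = (-25 - 2) + 5 = -27 + 5 = -22)
((-3*(-3) + Q) - 15)² = ((-3*(-3) - 22) - 15)² = ((9 - 22) - 15)² = (-13 - 15)² = (-28)² = 784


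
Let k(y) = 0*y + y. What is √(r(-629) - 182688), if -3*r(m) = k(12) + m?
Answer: I*√1642341/3 ≈ 427.18*I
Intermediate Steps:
k(y) = y (k(y) = 0 + y = y)
r(m) = -4 - m/3 (r(m) = -(12 + m)/3 = -4 - m/3)
√(r(-629) - 182688) = √((-4 - ⅓*(-629)) - 182688) = √((-4 + 629/3) - 182688) = √(617/3 - 182688) = √(-547447/3) = I*√1642341/3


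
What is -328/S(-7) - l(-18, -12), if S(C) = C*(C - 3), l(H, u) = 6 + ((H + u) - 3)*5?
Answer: 5401/35 ≈ 154.31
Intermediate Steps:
l(H, u) = -9 + 5*H + 5*u (l(H, u) = 6 + (-3 + H + u)*5 = 6 + (-15 + 5*H + 5*u) = -9 + 5*H + 5*u)
S(C) = C*(-3 + C)
-328/S(-7) - l(-18, -12) = -328*(-1/(7*(-3 - 7))) - (-9 + 5*(-18) + 5*(-12)) = -328/((-7*(-10))) - (-9 - 90 - 60) = -328/70 - 1*(-159) = -328*1/70 + 159 = -164/35 + 159 = 5401/35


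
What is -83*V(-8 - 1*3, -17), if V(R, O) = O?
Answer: 1411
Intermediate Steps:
-83*V(-8 - 1*3, -17) = -83*(-17) = 1411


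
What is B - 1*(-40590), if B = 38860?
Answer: 79450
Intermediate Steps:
B - 1*(-40590) = 38860 - 1*(-40590) = 38860 + 40590 = 79450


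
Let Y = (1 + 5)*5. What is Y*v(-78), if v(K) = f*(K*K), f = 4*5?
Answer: 3650400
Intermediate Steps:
f = 20
v(K) = 20*K**2 (v(K) = 20*(K*K) = 20*K**2)
Y = 30 (Y = 6*5 = 30)
Y*v(-78) = 30*(20*(-78)**2) = 30*(20*6084) = 30*121680 = 3650400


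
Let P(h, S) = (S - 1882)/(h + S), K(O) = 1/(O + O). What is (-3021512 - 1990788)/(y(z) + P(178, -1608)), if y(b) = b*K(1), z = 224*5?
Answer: -716758900/80429 ≈ -8911.7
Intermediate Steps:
z = 1120
K(O) = 1/(2*O)
P(h, S) = (-1882 + S)/(S + h)
y(b) = b/2 (y(b) = b*((½)/1) = b*((½)*1) = b*(½) = b/2)
(-3021512 - 1990788)/(y(z) + P(178, -1608)) = (-3021512 - 1990788)/((½)*1120 + (-1882 - 1608)/(-1608 + 178)) = -5012300/(560 - 3490/(-1430)) = -5012300/(560 - 1/1430*(-3490)) = -5012300/(560 + 349/143) = -5012300/80429/143 = -5012300*143/80429 = -716758900/80429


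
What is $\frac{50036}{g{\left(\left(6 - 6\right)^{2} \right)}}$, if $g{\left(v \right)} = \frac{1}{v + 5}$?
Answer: $250180$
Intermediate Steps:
$g{\left(v \right)} = \frac{1}{5 + v}$
$\frac{50036}{g{\left(\left(6 - 6\right)^{2} \right)}} = \frac{50036}{\frac{1}{5 + \left(6 - 6\right)^{2}}} = \frac{50036}{\frac{1}{5 + 0^{2}}} = \frac{50036}{\frac{1}{5 + 0}} = \frac{50036}{\frac{1}{5}} = 50036 \frac{1}{\frac{1}{5}} = 50036 \cdot 5 = 250180$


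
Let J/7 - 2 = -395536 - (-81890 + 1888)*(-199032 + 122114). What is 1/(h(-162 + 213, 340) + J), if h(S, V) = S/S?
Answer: -1/43077925589 ≈ -2.3214e-11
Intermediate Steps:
h(S, V) = 1
J = -43077925590 (J = 14 + 7*(-395536 - (-81890 + 1888)*(-199032 + 122114)) = 14 + 7*(-395536 - (-80002)*(-76918)) = 14 + 7*(-395536 - 1*6153593836) = 14 + 7*(-395536 - 6153593836) = 14 + 7*(-6153989372) = 14 - 43077925604 = -43077925590)
1/(h(-162 + 213, 340) + J) = 1/(1 - 43077925590) = 1/(-43077925589) = -1/43077925589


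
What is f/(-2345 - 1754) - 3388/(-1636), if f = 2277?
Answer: 2540560/1676491 ≈ 1.5154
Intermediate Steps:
f/(-2345 - 1754) - 3388/(-1636) = 2277/(-2345 - 1754) - 3388/(-1636) = 2277/(-4099) - 3388*(-1/1636) = 2277*(-1/4099) + 847/409 = -2277/4099 + 847/409 = 2540560/1676491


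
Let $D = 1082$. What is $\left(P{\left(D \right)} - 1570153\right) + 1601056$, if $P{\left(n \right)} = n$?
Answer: $31985$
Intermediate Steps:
$\left(P{\left(D \right)} - 1570153\right) + 1601056 = \left(1082 - 1570153\right) + 1601056 = -1569071 + 1601056 = 31985$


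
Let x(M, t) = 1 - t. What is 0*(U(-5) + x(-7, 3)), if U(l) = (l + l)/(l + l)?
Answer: 0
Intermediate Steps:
U(l) = 1 (U(l) = (2*l)/((2*l)) = (2*l)*(1/(2*l)) = 1)
0*(U(-5) + x(-7, 3)) = 0*(1 + (1 - 1*3)) = 0*(1 + (1 - 3)) = 0*(1 - 2) = 0*(-1) = 0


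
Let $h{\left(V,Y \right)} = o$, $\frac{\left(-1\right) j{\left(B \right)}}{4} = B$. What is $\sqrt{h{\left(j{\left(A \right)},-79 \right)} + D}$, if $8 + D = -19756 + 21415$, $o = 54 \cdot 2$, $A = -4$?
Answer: $\sqrt{1759} \approx 41.94$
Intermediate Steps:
$j{\left(B \right)} = - 4 B$
$o = 108$
$h{\left(V,Y \right)} = 108$
$D = 1651$ ($D = -8 + \left(-19756 + 21415\right) = -8 + 1659 = 1651$)
$\sqrt{h{\left(j{\left(A \right)},-79 \right)} + D} = \sqrt{108 + 1651} = \sqrt{1759}$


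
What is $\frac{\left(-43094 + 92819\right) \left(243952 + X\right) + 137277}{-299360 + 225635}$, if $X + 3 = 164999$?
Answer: $- \frac{6778358859}{24575} \approx -2.7582 \cdot 10^{5}$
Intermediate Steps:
$X = 164996$ ($X = -3 + 164999 = 164996$)
$\frac{\left(-43094 + 92819\right) \left(243952 + X\right) + 137277}{-299360 + 225635} = \frac{\left(-43094 + 92819\right) \left(243952 + 164996\right) + 137277}{-299360 + 225635} = \frac{49725 \cdot 408948 + 137277}{-73725} = \left(20334939300 + 137277\right) \left(- \frac{1}{73725}\right) = 20335076577 \left(- \frac{1}{73725}\right) = - \frac{6778358859}{24575}$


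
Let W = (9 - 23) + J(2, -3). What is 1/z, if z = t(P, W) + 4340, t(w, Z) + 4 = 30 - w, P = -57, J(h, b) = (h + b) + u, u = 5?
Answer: 1/4423 ≈ 0.00022609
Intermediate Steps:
J(h, b) = 5 + b + h (J(h, b) = (h + b) + 5 = (b + h) + 5 = 5 + b + h)
W = -10 (W = (9 - 23) + (5 - 3 + 2) = -14 + 4 = -10)
t(w, Z) = 26 - w (t(w, Z) = -4 + (30 - w) = 26 - w)
z = 4423 (z = (26 - 1*(-57)) + 4340 = (26 + 57) + 4340 = 83 + 4340 = 4423)
1/z = 1/4423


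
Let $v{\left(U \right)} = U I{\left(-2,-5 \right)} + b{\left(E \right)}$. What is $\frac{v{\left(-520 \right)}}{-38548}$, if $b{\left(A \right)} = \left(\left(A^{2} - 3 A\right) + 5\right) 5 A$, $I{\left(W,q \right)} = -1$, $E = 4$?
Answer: $- \frac{175}{9637} \approx -0.018159$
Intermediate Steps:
$b{\left(A \right)} = A \left(25 - 15 A + 5 A^{2}\right)$ ($b{\left(A \right)} = \left(5 + A^{2} - 3 A\right) 5 A = \left(25 - 15 A + 5 A^{2}\right) A = A \left(25 - 15 A + 5 A^{2}\right)$)
$v{\left(U \right)} = 180 - U$ ($v{\left(U \right)} = U \left(-1\right) + 5 \cdot 4 \left(5 + 4^{2} - 12\right) = - U + 5 \cdot 4 \left(5 + 16 - 12\right) = - U + 5 \cdot 4 \cdot 9 = - U + 180 = 180 - U$)
$\frac{v{\left(-520 \right)}}{-38548} = \frac{180 - -520}{-38548} = \left(180 + 520\right) \left(- \frac{1}{38548}\right) = 700 \left(- \frac{1}{38548}\right) = - \frac{175}{9637}$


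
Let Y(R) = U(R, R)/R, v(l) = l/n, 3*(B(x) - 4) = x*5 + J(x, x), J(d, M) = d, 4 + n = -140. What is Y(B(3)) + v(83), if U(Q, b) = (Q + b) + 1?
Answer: 1097/720 ≈ 1.5236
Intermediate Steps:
n = -144 (n = -4 - 140 = -144)
U(Q, b) = 1 + Q + b
B(x) = 4 + 2*x (B(x) = 4 + (x*5 + x)/3 = 4 + (5*x + x)/3 = 4 + (6*x)/3 = 4 + 2*x)
v(l) = -l/144 (v(l) = l/(-144) = l*(-1/144) = -l/144)
Y(R) = (1 + 2*R)/R (Y(R) = (1 + R + R)/R = (1 + 2*R)/R)
Y(B(3)) + v(83) = (2 + 1/(4 + 2*3)) - 1/144*83 = (2 + 1/(4 + 6)) - 83/144 = (2 + 1/10) - 83/144 = 21/10 - 83/144 = 1097/720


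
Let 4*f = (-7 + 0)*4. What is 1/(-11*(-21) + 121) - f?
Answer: 2465/352 ≈ 7.0028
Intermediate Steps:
f = -7 (f = ((-7 + 0)*4)/4 = (-7*4)/4 = (¼)*(-28) = -7)
1/(-11*(-21) + 121) - f = 1/(-11*(-21) + 121) - 1*(-7) = 1/(231 + 121) + 7 = 1/352 + 7 = 2465/352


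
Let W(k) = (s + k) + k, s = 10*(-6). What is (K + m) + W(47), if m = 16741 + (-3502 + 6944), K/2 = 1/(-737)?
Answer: 14899927/737 ≈ 20217.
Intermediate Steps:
s = -60
W(k) = -60 + 2*k (W(k) = (-60 + k) + k = -60 + 2*k)
K = -2/737 (K = 2/(-737) = 2*(-1/737) = -2/737 ≈ -0.0027137)
m = 20183 (m = 16741 + 3442 = 20183)
(K + m) + W(47) = (-2/737 + 20183) + (-60 + 2*47) = 14874869/737 + (-60 + 94) = 14874869/737 + 34 = 14899927/737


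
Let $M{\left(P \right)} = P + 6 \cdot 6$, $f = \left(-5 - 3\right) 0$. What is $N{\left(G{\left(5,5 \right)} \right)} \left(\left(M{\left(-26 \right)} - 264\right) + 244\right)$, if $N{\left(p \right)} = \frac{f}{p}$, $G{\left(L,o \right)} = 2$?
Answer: $0$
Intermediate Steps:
$f = 0$ ($f = \left(-8\right) 0 = 0$)
$N{\left(p \right)} = 0$ ($N{\left(p \right)} = \frac{0}{p} = 0$)
$M{\left(P \right)} = 36 + P$ ($M{\left(P \right)} = P + 36 = 36 + P$)
$N{\left(G{\left(5,5 \right)} \right)} \left(\left(M{\left(-26 \right)} - 264\right) + 244\right) = 0 \left(\left(\left(36 - 26\right) - 264\right) + 244\right) = 0 \left(\left(10 - 264\right) + 244\right) = 0 \left(-254 + 244\right) = 0 \left(-10\right) = 0$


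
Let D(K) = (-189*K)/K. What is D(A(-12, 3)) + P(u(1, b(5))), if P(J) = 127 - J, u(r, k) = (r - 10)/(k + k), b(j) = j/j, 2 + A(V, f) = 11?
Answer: -115/2 ≈ -57.500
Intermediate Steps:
A(V, f) = 9 (A(V, f) = -2 + 11 = 9)
b(j) = 1
u(r, k) = (-10 + r)/(2*k) (u(r, k) = (-10 + r)/((2*k)) = (-10 + r)*(1/(2*k)) = (-10 + r)/(2*k))
D(K) = -189
D(A(-12, 3)) + P(u(1, b(5))) = -189 + (127 - (-10 + 1)/(2*1)) = -189 + (127 - (-9)/2) = -189 + (127 - 1*(-9/2)) = -189 + (127 + 9/2) = -189 + 263/2 = -115/2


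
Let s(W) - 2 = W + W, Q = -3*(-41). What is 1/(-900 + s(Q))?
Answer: -1/652 ≈ -0.0015337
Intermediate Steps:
Q = 123
s(W) = 2 + 2*W (s(W) = 2 + (W + W) = 2 + 2*W)
1/(-900 + s(Q)) = 1/(-900 + (2 + 2*123)) = 1/(-900 + (2 + 246)) = 1/(-900 + 248) = 1/(-652) = -1/652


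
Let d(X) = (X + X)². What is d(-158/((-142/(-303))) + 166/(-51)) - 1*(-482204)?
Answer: 12399430538080/13111641 ≈ 9.4568e+5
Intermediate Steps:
d(X) = 4*X² (d(X) = (2*X)² = 4*X²)
d(-158/((-142/(-303))) + 166/(-51)) - 1*(-482204) = 4*(-158/((-142/(-303))) + 166/(-51))² - 1*(-482204) = 4*(-158/((-142*(-1/303))) + 166*(-1/51))² + 482204 = 4*(-158/142/303 - 166/51)² + 482204 = 4*(-158*303/142 - 166/51)² + 482204 = 4*(-23937/71 - 166/51)² + 482204 = 4*(-1232573/3621)² + 482204 = 4*(1519236200329/13111641) + 482204 = 6076944801316/13111641 + 482204 = 12399430538080/13111641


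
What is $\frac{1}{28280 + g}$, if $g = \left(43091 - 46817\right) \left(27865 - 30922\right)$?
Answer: $\frac{1}{11418662} \approx 8.7576 \cdot 10^{-8}$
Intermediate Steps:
$g = 11390382$ ($g = \left(-3726\right) \left(-3057\right) = 11390382$)
$\frac{1}{28280 + g} = \frac{1}{28280 + 11390382} = \frac{1}{11418662}$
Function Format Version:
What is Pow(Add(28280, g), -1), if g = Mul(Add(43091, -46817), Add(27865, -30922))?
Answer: Rational(1, 11418662) ≈ 8.7576e-8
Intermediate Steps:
g = 11390382 (g = Mul(-3726, -3057) = 11390382)
Pow(Add(28280, g), -1) = Pow(Add(28280, 11390382), -1) = Pow(11418662, -1) = Rational(1, 11418662)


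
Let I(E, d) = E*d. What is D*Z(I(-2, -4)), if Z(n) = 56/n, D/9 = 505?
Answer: 31815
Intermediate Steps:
D = 4545 (D = 9*505 = 4545)
D*Z(I(-2, -4)) = 4545*(56/((-2*(-4)))) = 4545*(56/8) = 4545*(56*(⅛)) = 4545*7 = 31815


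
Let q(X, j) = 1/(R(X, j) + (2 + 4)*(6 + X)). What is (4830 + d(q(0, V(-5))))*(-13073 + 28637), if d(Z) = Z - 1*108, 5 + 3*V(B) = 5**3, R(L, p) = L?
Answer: 220480921/3 ≈ 7.3494e+7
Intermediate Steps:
V(B) = 40 (V(B) = -5/3 + (1/3)*5**3 = -5/3 + (1/3)*125 = -5/3 + 125/3 = 40)
q(X, j) = 1/(36 + 7*X) (q(X, j) = 1/(X + (2 + 4)*(6 + X)) = 1/(X + 6*(6 + X)) = 1/(X + (36 + 6*X)) = 1/(36 + 7*X))
d(Z) = -108 + Z (d(Z) = Z - 108 = -108 + Z)
(4830 + d(q(0, V(-5))))*(-13073 + 28637) = (4830 + (-108 + 1/(36 + 7*0)))*(-13073 + 28637) = (4830 + (-108 + 1/(36 + 0)))*15564 = (4830 + (-108 + 1/36))*15564 = (4830 - 3887/36)*15564 = (169993/36)*15564 = 220480921/3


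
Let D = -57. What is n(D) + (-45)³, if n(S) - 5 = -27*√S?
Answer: -91120 - 27*I*√57 ≈ -91120.0 - 203.85*I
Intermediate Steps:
n(S) = 5 - 27*√S
n(D) + (-45)³ = (5 - 27*I*√57) + (-45)³ = (5 - 27*I*√57) - 91125 = -91120 - 27*I*√57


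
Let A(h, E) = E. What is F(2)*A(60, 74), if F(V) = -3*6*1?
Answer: -1332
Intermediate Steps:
F(V) = -18 (F(V) = -18*1 = -18)
F(2)*A(60, 74) = -18*74 = -1332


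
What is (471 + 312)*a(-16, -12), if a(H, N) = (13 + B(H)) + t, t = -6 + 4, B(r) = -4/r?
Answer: 35235/4 ≈ 8808.8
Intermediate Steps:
t = -2
a(H, N) = 11 - 4/H (a(H, N) = (13 - 4/H) - 2 = 11 - 4/H)
(471 + 312)*a(-16, -12) = (471 + 312)*(11 - 4/(-16)) = 783*(11 - 4*(-1/16)) = 783*(11 + ¼) = 783*(45/4) = 35235/4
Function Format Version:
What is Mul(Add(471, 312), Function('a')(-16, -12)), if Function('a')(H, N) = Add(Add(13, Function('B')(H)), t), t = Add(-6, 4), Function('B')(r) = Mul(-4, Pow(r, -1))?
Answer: Rational(35235, 4) ≈ 8808.8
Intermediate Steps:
t = -2
Function('a')(H, N) = Add(11, Mul(-4, Pow(H, -1))) (Function('a')(H, N) = Add(Add(13, Mul(-4, Pow(H, -1))), -2) = Add(11, Mul(-4, Pow(H, -1))))
Mul(Add(471, 312), Function('a')(-16, -12)) = Mul(Add(471, 312), Add(11, Mul(-4, Pow(-16, -1)))) = Mul(783, Add(11, Mul(-4, Rational(-1, 16)))) = Mul(783, Add(11, Rational(1, 4))) = Mul(783, Rational(45, 4)) = Rational(35235, 4)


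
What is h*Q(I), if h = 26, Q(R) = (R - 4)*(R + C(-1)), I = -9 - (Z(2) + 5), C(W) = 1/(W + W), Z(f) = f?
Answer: 8580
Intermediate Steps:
C(W) = 1/(2*W)
I = -16 (I = -9 - (2 + 5) = -9 - 1*7 = -9 - 7 = -16)
Q(R) = (-4 + R)*(-1/2 + R) (Q(R) = (R - 4)*(R + (1/2)/(-1)) = (-4 + R)*(R + (1/2)*(-1)) = (-4 + R)*(R - 1/2) = (-4 + R)*(-1/2 + R))
h*Q(I) = 26*(2 + (-16)**2 - 9/2*(-16)) = 26*(2 + 256 + 72) = 26*330 = 8580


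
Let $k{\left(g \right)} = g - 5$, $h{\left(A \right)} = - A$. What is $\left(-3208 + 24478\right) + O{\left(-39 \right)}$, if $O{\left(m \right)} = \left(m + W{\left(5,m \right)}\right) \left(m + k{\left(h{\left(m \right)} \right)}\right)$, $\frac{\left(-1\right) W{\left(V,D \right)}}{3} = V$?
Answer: $21540$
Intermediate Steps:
$W{\left(V,D \right)} = - 3 V$
$k{\left(g \right)} = -5 + g$
$O{\left(m \right)} = 75 - 5 m$ ($O{\left(m \right)} = \left(m - 15\right) \left(m - \left(5 + m\right)\right) = \left(m - 15\right) \left(-5\right) = \left(-15 + m\right) \left(-5\right) = 75 - 5 m$)
$\left(-3208 + 24478\right) + O{\left(-39 \right)} = \left(-3208 + 24478\right) + \left(75 - -195\right) = 21270 + \left(75 + 195\right) = 21270 + 270 = 21540$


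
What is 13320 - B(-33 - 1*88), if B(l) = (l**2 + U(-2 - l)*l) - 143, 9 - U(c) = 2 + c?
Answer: -14730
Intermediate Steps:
U(c) = 7 - c (U(c) = 9 - (2 + c) = 9 + (-2 - c) = 7 - c)
B(l) = -143 + l**2 + l*(9 + l) (B(l) = (l**2 + (7 - (-2 - l))*l) - 143 = (l**2 + (7 + (2 + l))*l) - 143 = (l**2 + (9 + l)*l) - 143 = (l**2 + l*(9 + l)) - 143 = -143 + l**2 + l*(9 + l))
13320 - B(-33 - 1*88) = 13320 - (-143 + (-33 - 1*88)**2 + (-33 - 1*88)*(9 + (-33 - 1*88))) = 13320 - (-143 + (-33 - 88)**2 + (-33 - 88)*(9 + (-33 - 88))) = 13320 - (-143 + (-121)**2 - 121*(9 - 121)) = 13320 - (-143 + 14641 - 121*(-112)) = 13320 - (-143 + 14641 + 13552) = 13320 - 1*28050 = 13320 - 28050 = -14730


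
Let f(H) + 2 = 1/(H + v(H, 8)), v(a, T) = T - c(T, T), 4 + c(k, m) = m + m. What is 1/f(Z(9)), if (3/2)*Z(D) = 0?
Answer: -4/9 ≈ -0.44444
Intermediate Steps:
Z(D) = 0 (Z(D) = (⅔)*0 = 0)
c(k, m) = -4 + 2*m (c(k, m) = -4 + (m + m) = -4 + 2*m)
v(a, T) = 4 - T (v(a, T) = T - (-4 + 2*T) = T + (4 - 2*T) = 4 - T)
f(H) = -2 + 1/(-4 + H) (f(H) = -2 + 1/(H + (4 - 1*8)) = -2 + 1/(H + (4 - 8)) = -2 + 1/(H - 4) = -2 + 1/(-4 + H))
1/f(Z(9)) = 1/((9 - 2*0)/(-4 + 0)) = 1/((9 + 0)/(-4)) = 1/(-¼*9) = 1/(-9/4) = -4/9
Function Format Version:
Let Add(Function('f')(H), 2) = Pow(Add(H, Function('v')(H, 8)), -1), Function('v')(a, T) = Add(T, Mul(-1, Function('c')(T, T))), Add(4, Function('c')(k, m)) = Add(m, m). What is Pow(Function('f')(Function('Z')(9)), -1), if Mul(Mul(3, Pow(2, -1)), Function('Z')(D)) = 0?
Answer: Rational(-4, 9) ≈ -0.44444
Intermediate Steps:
Function('Z')(D) = 0 (Function('Z')(D) = Mul(Rational(2, 3), 0) = 0)
Function('c')(k, m) = Add(-4, Mul(2, m)) (Function('c')(k, m) = Add(-4, Add(m, m)) = Add(-4, Mul(2, m)))
Function('v')(a, T) = Add(4, Mul(-1, T)) (Function('v')(a, T) = Add(T, Mul(-1, Add(-4, Mul(2, T)))) = Add(T, Add(4, Mul(-2, T))) = Add(4, Mul(-1, T)))
Function('f')(H) = Add(-2, Pow(Add(-4, H), -1)) (Function('f')(H) = Add(-2, Pow(Add(H, Add(4, Mul(-1, 8))), -1)) = Add(-2, Pow(Add(H, Add(4, -8)), -1)) = Add(-2, Pow(Add(H, -4), -1)) = Add(-2, Pow(Add(-4, H), -1)))
Pow(Function('f')(Function('Z')(9)), -1) = Pow(Mul(Pow(Add(-4, 0), -1), Add(9, Mul(-2, 0))), -1) = Pow(Mul(Pow(-4, -1), Add(9, 0)), -1) = Pow(Mul(Rational(-1, 4), 9), -1) = Pow(Rational(-9, 4), -1) = Rational(-4, 9)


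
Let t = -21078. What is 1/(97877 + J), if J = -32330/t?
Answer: 10539/1031541868 ≈ 1.0217e-5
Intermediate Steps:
J = 16165/10539 (J = -32330/(-21078) = -32330*(-1/21078) = 16165/10539 ≈ 1.5338)
1/(97877 + J) = 1/(97877 + 16165/10539) = 1/(1031541868/10539) = 10539/1031541868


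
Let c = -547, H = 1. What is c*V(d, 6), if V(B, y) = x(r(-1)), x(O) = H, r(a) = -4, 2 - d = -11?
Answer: -547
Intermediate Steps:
d = 13 (d = 2 - 1*(-11) = 2 + 11 = 13)
x(O) = 1
V(B, y) = 1
c*V(d, 6) = -547*1 = -547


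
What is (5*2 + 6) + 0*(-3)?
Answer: 16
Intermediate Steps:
(5*2 + 6) + 0*(-3) = (10 + 6) + 0 = 16 + 0 = 16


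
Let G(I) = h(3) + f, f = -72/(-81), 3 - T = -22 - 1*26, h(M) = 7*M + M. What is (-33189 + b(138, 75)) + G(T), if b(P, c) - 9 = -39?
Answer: -298747/9 ≈ -33194.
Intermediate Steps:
h(M) = 8*M
b(P, c) = -30 (b(P, c) = 9 - 39 = -30)
T = 51 (T = 3 - (-22 - 1*26) = 3 - (-22 - 26) = 3 - 1*(-48) = 3 + 48 = 51)
f = 8/9 (f = -72*(-1/81) = 8/9 ≈ 0.88889)
G(I) = 224/9 (G(I) = 8*3 + 8/9 = 24 + 8/9 = 224/9)
(-33189 + b(138, 75)) + G(T) = (-33189 - 30) + 224/9 = -33219 + 224/9 = -298747/9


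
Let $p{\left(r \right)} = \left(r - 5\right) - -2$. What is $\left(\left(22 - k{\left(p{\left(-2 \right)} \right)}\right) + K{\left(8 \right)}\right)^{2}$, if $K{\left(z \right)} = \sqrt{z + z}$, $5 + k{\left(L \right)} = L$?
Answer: $1296$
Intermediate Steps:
$p{\left(r \right)} = -3 + r$ ($p{\left(r \right)} = \left(-5 + r\right) + 2 = -3 + r$)
$k{\left(L \right)} = -5 + L$
$K{\left(z \right)} = \sqrt{2} \sqrt{z}$ ($K{\left(z \right)} = \sqrt{2 z} = \sqrt{2} \sqrt{z}$)
$\left(\left(22 - k{\left(p{\left(-2 \right)} \right)}\right) + K{\left(8 \right)}\right)^{2} = \left(\left(22 - \left(-5 - 5\right)\right) + \sqrt{2} \sqrt{8}\right)^{2} = \left(\left(22 - \left(-5 - 5\right)\right) + \sqrt{2} \cdot 2 \sqrt{2}\right)^{2} = \left(\left(22 - -10\right) + 4\right)^{2} = \left(\left(22 + 10\right) + 4\right)^{2} = \left(32 + 4\right)^{2} = 36^{2} = 1296$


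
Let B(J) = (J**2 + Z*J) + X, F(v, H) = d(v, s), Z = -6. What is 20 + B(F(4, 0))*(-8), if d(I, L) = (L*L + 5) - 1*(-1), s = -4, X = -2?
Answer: -2780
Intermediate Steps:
d(I, L) = 6 + L**2 (d(I, L) = (L**2 + 5) + 1 = (5 + L**2) + 1 = 6 + L**2)
F(v, H) = 22 (F(v, H) = 6 + (-4)**2 = 6 + 16 = 22)
B(J) = -2 + J**2 - 6*J (B(J) = (J**2 - 6*J) - 2 = -2 + J**2 - 6*J)
20 + B(F(4, 0))*(-8) = 20 + (-2 + 22**2 - 6*22)*(-8) = 20 + (-2 + 484 - 132)*(-8) = 20 + 350*(-8) = 20 - 2800 = -2780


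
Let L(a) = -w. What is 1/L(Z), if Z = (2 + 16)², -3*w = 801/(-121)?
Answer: -121/267 ≈ -0.45318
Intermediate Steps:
w = 267/121 (w = -267/(-121) = -267*(-1)/121 = -⅓*(-801/121) = 267/121 ≈ 2.2066)
Z = 324 (Z = 18² = 324)
L(a) = -267/121 (L(a) = -1*267/121 = -267/121)
1/L(Z) = 1/(-267/121) = -121/267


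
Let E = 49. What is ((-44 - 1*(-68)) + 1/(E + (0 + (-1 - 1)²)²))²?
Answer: 2436721/4225 ≈ 576.74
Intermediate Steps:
((-44 - 1*(-68)) + 1/(E + (0 + (-1 - 1)²)²))² = ((-44 - 1*(-68)) + 1/(49 + (0 + (-1 - 1)²)²))² = ((-44 + 68) + 1/(49 + (0 + (-2)²)²))² = (24 + 1/(49 + (0 + 4)²))² = (24 + 1/(49 + 4²))² = (24 + 1/(49 + 16))² = (24 + 1/65)² = (1561/65)² = 2436721/4225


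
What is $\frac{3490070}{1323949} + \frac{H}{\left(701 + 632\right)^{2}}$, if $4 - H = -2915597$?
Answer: $\frac{10061574020579}{2352510414661} \approx 4.277$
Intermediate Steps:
$H = 2915601$ ($H = 4 - -2915597 = 4 + 2915597 = 2915601$)
$\frac{3490070}{1323949} + \frac{H}{\left(701 + 632\right)^{2}} = \frac{3490070}{1323949} + \frac{2915601}{\left(701 + 632\right)^{2}} = 3490070 \cdot \frac{1}{1323949} + \frac{2915601}{1333^{2}} = \frac{3490070}{1323949} + \frac{2915601}{1776889} = \frac{10061574020579}{2352510414661}$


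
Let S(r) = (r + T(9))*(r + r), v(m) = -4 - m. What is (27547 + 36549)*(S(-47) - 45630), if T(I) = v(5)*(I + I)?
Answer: -1665470464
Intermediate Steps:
T(I) = -18*I (T(I) = (-4 - 1*5)*(I + I) = (-4 - 5)*(2*I) = -18*I)
S(r) = 2*r*(-162 + r) (S(r) = (r - 18*9)*(r + r) = (r - 162)*(2*r) = (-162 + r)*(2*r) = 2*r*(-162 + r))
(27547 + 36549)*(S(-47) - 45630) = (27547 + 36549)*(2*(-47)*(-162 - 47) - 45630) = 64096*(2*(-47)*(-209) - 45630) = 64096*(19646 - 45630) = 64096*(-25984) = -1665470464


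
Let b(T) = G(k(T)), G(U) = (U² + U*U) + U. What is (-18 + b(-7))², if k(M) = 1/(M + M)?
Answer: 783225/2401 ≈ 326.21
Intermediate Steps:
k(M) = 1/(2*M)
G(U) = U + 2*U² (G(U) = (U² + U²) + U = 2*U² + U = U + 2*U²)
b(T) = (1 + 1/T)/(2*T) (b(T) = (1/(2*T))*(1 + 2*(1/(2*T))) = (1/(2*T))*(1 + 1/T) = (1 + 1/T)/(2*T))
(-18 + b(-7))² = (-18 + (½)*(1 - 7)/(-7)²)² = (-18 + (½)*(1/49)*(-6))² = (-18 - 3/49)² = (-885/49)² = 783225/2401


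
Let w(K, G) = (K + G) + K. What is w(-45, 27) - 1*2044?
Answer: -2107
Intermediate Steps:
w(K, G) = G + 2*K (w(K, G) = (G + K) + K = G + 2*K)
w(-45, 27) - 1*2044 = (27 + 2*(-45)) - 1*2044 = (27 - 90) - 2044 = -63 - 2044 = -2107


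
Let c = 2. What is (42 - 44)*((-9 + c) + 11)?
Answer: -8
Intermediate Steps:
(42 - 44)*((-9 + c) + 11) = (42 - 44)*((-9 + 2) + 11) = -2*(-7 + 11) = -2*4 = -8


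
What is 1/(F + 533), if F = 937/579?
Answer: 579/309544 ≈ 0.0018705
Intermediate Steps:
F = 937/579 (F = 937*(1/579) = 937/579 ≈ 1.6183)
1/(F + 533) = 1/(937/579 + 533) = 1/(309544/579) = 579/309544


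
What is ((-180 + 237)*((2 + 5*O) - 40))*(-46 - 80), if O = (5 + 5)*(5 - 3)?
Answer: -445284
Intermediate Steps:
O = 20 (O = 10*2 = 20)
((-180 + 237)*((2 + 5*O) - 40))*(-46 - 80) = ((-180 + 237)*((2 + 5*20) - 40))*(-46 - 80) = (57*((2 + 100) - 40))*(-126) = (57*(102 - 40))*(-126) = (57*62)*(-126) = 3534*(-126) = -445284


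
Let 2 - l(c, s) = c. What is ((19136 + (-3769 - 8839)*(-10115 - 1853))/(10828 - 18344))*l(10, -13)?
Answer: 301823360/1879 ≈ 1.6063e+5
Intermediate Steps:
l(c, s) = 2 - c
((19136 + (-3769 - 8839)*(-10115 - 1853))/(10828 - 18344))*l(10, -13) = ((19136 + (-3769 - 8839)*(-10115 - 1853))/(10828 - 18344))*(2 - 1*10) = ((19136 - 12608*(-11968))/(-7516))*(2 - 10) = ((19136 + 150892544)*(-1/7516))*(-8) = (150911680*(-1/7516))*(-8) = -37727920/1879*(-8) = 301823360/1879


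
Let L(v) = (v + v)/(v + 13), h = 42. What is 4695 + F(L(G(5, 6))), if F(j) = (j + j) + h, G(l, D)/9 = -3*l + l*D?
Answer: 175404/37 ≈ 4740.6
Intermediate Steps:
G(l, D) = -27*l + 9*D*l (G(l, D) = 9*(-3*l + l*D) = 9*(-3*l + D*l) = -27*l + 9*D*l)
L(v) = 2*v/(13 + v) (L(v) = (2*v)/(13 + v) = 2*v/(13 + v))
F(j) = 42 + 2*j (F(j) = (j + j) + 42 = 2*j + 42 = 42 + 2*j)
4695 + F(L(G(5, 6))) = 4695 + (42 + 2*(2*(9*5*(-3 + 6))/(13 + 9*5*(-3 + 6)))) = 4695 + (42 + 2*(2*(9*5*3)/(13 + 9*5*3))) = 4695 + (42 + 2*(2*135/(13 + 135))) = 4695 + (42 + 2*(2*135/148)) = 4695 + (42 + 2*(2*135*(1/148))) = 4695 + (42 + 2*(135/74)) = 4695 + (42 + 135/37) = 4695 + 1689/37 = 175404/37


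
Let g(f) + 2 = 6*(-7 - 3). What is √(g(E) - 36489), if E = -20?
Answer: I*√36551 ≈ 191.18*I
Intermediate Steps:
g(f) = -62 (g(f) = -2 + 6*(-7 - 3) = -2 + 6*(-10) = -2 - 60 = -62)
√(g(E) - 36489) = √(-62 - 36489) = √(-36551) = I*√36551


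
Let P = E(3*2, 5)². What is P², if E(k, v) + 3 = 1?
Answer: 16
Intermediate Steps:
E(k, v) = -2 (E(k, v) = -3 + 1 = -2)
P = 4 (P = (-2)² = 4)
P² = 4² = 16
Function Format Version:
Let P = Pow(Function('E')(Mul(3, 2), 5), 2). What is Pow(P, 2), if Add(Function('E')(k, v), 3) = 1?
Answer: 16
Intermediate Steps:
Function('E')(k, v) = -2 (Function('E')(k, v) = Add(-3, 1) = -2)
P = 4 (P = Pow(-2, 2) = 4)
Pow(P, 2) = Pow(4, 2) = 16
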